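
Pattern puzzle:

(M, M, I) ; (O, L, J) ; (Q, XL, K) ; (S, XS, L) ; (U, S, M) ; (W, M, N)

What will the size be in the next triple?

Size: M, L, XL, XS, S, M → L (repeats M → L → XL → XS → S).

L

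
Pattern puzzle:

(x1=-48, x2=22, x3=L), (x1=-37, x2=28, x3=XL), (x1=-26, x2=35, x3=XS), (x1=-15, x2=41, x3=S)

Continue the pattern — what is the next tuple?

(x1=-4, x2=48, x3=M)

For the x1, +11 each step: -48, -37, -26, -15 → -4.
X2: alternating steps +6, +7, +6, +7, …, so 22, 28, 35, 41 → 48.
X3: runs through clothing sizes XS→XL; L, XL, XS, S → M.
Putting it together: (x1=-4, x2=48, x3=M).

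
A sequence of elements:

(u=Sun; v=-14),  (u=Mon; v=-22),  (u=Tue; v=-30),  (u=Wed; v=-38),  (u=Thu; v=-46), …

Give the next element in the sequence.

(u=Fri; v=-54)

U: Sun, Mon, Tue, Wed, Thu → Fri (runs through the weekdays Mon→Sun).
V: -14, -22, -30, -38, -46 → -54 (−8 each step).
So the next element is (u=Fri; v=-54).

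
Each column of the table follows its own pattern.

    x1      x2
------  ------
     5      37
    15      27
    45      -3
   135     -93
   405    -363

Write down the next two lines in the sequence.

Column x1 — ×3 each step: 5, 15, 45, 135, 405 → 1215 → 3645.
Column x2: together with the column x1 always sums to 42, so 37, 27, -3, -93, -363 → -1173 → -3603.
Putting the parts together: 1215  -1173 and then 3645  -3603.

1215  -1173; 3645  -3603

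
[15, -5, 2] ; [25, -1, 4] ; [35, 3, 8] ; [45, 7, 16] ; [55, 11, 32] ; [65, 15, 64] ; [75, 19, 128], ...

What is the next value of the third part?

256

Third part — ×2 each step: 2, 4, 8, 16, 32, 64, 128 → 256.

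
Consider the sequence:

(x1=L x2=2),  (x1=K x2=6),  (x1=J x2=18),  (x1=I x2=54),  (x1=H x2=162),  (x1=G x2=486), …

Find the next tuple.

X1: letters move back 1 place in the alphabet; L, K, J, I, H, G → F.
X2: ×3 each step, so 2, 6, 18, 54, 162, 486 → 1458.
So the next tuple is (x1=F x2=1458).

(x1=F x2=1458)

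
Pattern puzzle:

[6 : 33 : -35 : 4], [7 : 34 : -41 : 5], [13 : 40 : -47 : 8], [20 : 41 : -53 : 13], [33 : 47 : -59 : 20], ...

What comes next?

First component goes 6, 7, 13, 20, 33 → 53 (each term is the sum of the two before it).
Second component — alternating steps +1, +6, +1, +6, …: 33, 34, 40, 41, 47 → 48.
Third component goes -35, -41, -47, -53, -59 → -65 (−6 each step).
Fourth component goes 4, 5, 8, 13, 20 → 29 (differences are 1, 3, 5, … (increasing by 2 each time)).
Putting it together: [53 : 48 : -65 : 29].

[53 : 48 : -65 : 29]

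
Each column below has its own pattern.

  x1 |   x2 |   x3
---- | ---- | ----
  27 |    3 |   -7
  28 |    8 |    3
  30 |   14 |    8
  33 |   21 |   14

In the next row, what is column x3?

For the column x2, differences are 5, 6, 7, … (increasing by 1 each time): 3, 8, 14, 21 → 29.
For the column x3, always the previous value of the column x2: -7, 3, 8, 14 → 21.

21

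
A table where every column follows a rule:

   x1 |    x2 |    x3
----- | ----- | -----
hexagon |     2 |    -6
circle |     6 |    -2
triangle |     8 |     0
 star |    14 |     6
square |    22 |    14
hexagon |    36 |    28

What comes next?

Column x1: repeats hexagon → circle → triangle → star → square; hexagon, circle, triangle, star, square, hexagon → circle.
Column x2 goes 2, 6, 8, 14, 22, 36 → 58 (each term is the sum of the two before it).
Column x3: always 8 less than the column x2; -6, -2, 0, 6, 14, 28 → 50.
Putting it together: circle  58  50.

circle  58  50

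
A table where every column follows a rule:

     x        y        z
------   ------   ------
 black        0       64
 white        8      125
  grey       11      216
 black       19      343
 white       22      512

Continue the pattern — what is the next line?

grey  30  729

Column x: repeats black → white → grey; black, white, grey, black, white → grey.
Column y: alternating steps +8, +3, +8, +3, …; 0, 8, 11, 19, 22 → 30.
Column z: perfect cubes: 4³, 5³, 6³, …, so 64, 125, 216, 343, 512 → 729.
Putting it together: grey  30  729.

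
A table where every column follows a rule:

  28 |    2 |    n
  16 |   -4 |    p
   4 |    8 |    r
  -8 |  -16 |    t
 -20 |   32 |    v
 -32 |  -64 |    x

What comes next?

-44  128  z

For the first component, −12 each step: 28, 16, 4, -8, -20, -32 → -44.
Second component: 2, -4, 8, -16, 32, -64 → 128 (×(-2) each step).
Letter: letters move forward 2 places in the alphabet; n, p, r, t, v, x → z.
Putting it together: -44  128  z.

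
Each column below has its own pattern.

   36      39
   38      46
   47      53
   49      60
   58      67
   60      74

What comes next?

First component — alternating steps +2, +9, +2, +9, …: 36, 38, 47, 49, 58, 60 → 69.
Second component: +7 each step, so 39, 46, 53, 60, 67, 74 → 81.
Combining the parts gives 69  81.

69  81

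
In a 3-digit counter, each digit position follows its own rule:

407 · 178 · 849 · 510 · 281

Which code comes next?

952

First digit: −3 each step, mod 10, so 4, 1, 8, 5, 2 → 9.
For the second digit, −3 each step, mod 10: 0, 7, 4, 1, 8 → 5.
Third digit goes 7, 8, 9, 0, 1 → 2 (+1 each step, mod 10).
Combining the parts gives 952.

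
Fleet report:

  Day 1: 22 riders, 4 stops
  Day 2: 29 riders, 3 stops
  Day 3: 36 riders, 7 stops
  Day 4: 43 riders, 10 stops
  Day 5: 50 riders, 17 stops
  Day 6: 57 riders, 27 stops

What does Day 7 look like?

64 riders, 44 stops

Riders: 22, 29, 36, 43, 50, 57 → 64 (+7 each step).
Stops: each term is the sum of the two before it, so 4, 3, 7, 10, 17, 27 → 44.
So the next line is 64 riders, 44 stops.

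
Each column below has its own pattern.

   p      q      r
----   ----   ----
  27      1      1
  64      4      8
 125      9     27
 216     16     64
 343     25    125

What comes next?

512  36  216

Column p: perfect cubes: 3³, 4³, 5³, …; 27, 64, 125, 216, 343 → 512.
For the column q, perfect squares: 1², 2², 3², …: 1, 4, 9, 16, 25 → 36.
For the column r, perfect cubes: 1³, 2³, 3³, …: 1, 8, 27, 64, 125 → 216.
Putting it together: 512  36  216.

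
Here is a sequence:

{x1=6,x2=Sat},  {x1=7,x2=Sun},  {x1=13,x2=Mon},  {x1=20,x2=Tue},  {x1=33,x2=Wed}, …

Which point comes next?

For the x1, each term is the sum of the two before it: 6, 7, 13, 20, 33 → 53.
For the x2, runs through the weekdays Mon→Sun: Sat, Sun, Mon, Tue, Wed → Thu.
Combining the parts gives {x1=53,x2=Thu}.

{x1=53,x2=Thu}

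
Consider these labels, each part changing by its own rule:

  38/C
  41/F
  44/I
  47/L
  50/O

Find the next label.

53/R

First component — +3 each step: 38, 41, 44, 47, 50 → 53.
Letter: C, F, I, L, O → R (letters move forward 3 places in the alphabet).
Combining the parts gives 53/R.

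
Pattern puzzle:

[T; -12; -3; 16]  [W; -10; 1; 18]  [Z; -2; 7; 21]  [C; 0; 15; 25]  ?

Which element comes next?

Letter: T, W, Z, C → F (letters move forward 3 places in the alphabet, wrapping Z→A).
Second coordinate goes -12, -10, -2, 0 → 8 (alternating steps +2, +8, +2, +8, …).
Third coordinate: -3, 1, 7, 15 → 25 (differences are 4, 6, 8, … (increasing by 2 each time)).
Fourth coordinate — differences are 2, 3, 4, … (increasing by 1 each time): 16, 18, 21, 25 → 30.
Putting it together: [F; 8; 25; 30].

[F; 8; 25; 30]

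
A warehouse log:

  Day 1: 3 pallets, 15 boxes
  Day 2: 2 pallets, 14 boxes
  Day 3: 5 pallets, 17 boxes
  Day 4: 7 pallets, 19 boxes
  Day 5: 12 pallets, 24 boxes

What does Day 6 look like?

Pallets goes 3, 2, 5, 7, 12 → 19 (each term is the sum of the two before it).
Boxes goes 15, 14, 17, 19, 24 → 31 (always 12 more than the pallets).
So the next line is 19 pallets, 31 boxes.

19 pallets, 31 boxes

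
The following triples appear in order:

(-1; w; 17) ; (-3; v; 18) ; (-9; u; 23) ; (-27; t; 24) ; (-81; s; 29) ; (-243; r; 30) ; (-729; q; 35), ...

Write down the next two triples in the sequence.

First coordinate goes -1, -3, -9, -27, -81, -243, -729 → -2187 → -6561 (×3 each step).
Letter goes w, v, u, t, s, r, q → p → o (letters move back 1 place in the alphabet).
Third coordinate: 17, 18, 23, 24, 29, 30, 35 → 36 → 41 (alternating steps +1, +5, +1, +5, …).
So the next two triples are (-2187; p; 36) and (-6561; o; 41).

(-2187; p; 36), (-6561; o; 41)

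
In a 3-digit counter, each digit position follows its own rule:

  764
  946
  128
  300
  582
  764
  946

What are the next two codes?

First digit goes 7, 9, 1, 3, 5, 7, 9 → 1 → 3 (+2 each step, mod 10).
For the second digit, −2 each step, mod 10: 6, 4, 2, 0, 8, 6, 4 → 2 → 0.
Third digit: +2 each step, mod 10; 4, 6, 8, 0, 2, 4, 6 → 8 → 0.
Putting the parts together: 128 and then 300.

128 then 300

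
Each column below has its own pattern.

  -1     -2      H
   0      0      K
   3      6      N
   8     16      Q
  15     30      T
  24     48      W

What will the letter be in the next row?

First component — differences are 1, 3, 5, … (increasing by 2 each time): -1, 0, 3, 8, 15, 24 → 35.
Second component — always 2 × the first component: -2, 0, 6, 16, 30, 48 → 70.
Letter: letters move forward 3 places in the alphabet, so H, K, N, Q, T, W → Z.

Z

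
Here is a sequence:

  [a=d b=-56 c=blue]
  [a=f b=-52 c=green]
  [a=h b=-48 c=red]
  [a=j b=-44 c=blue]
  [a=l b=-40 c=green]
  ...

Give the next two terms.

A: letters move forward 2 places in the alphabet, so d, f, h, j, l → n → p.
B: +4 each step, so -56, -52, -48, -44, -40 → -36 → -32.
C: repeats blue → green → red; blue, green, red, blue, green → red → blue.
So the next two terms are [a=n b=-36 c=red] and [a=p b=-32 c=blue].

[a=n b=-36 c=red], [a=p b=-32 c=blue]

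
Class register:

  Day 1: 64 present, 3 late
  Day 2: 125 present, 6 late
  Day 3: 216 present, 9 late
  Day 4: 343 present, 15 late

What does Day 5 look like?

Present: perfect cubes: 4³, 5³, 6³, …, so 64, 125, 216, 343 → 512.
Late: 3, 6, 9, 15 → 24 (each term is the sum of the two before it).
Putting it together: 512 present, 24 late.

512 present, 24 late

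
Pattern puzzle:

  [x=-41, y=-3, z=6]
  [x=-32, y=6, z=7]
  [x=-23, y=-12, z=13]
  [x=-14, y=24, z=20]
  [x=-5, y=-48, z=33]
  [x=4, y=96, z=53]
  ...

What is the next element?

[x=13, y=-192, z=86]

For the x, +9 each step: -41, -32, -23, -14, -5, 4 → 13.
Y: ×(-2) each step; -3, 6, -12, 24, -48, 96 → -192.
Z — each term is the sum of the two before it: 6, 7, 13, 20, 33, 53 → 86.
So the next element is [x=13, y=-192, z=86].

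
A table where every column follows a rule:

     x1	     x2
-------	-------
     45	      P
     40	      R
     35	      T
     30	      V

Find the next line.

Column x1: −5 each step, so 45, 40, 35, 30 → 25.
Column x2: letters move forward 2 places in the alphabet, so P, R, T, V → X.
So the next line is 25  X.

25  X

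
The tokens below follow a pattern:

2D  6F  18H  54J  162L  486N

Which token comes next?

1458P

First component — ×3 each step: 2, 6, 18, 54, 162, 486 → 1458.
Letter: letters move forward 2 places in the alphabet; D, F, H, J, L, N → P.
Combining the parts gives 1458P.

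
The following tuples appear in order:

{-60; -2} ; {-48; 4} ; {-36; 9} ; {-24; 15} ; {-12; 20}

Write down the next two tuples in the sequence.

First coordinate: +12 each step; -60, -48, -36, -24, -12 → 0 → 12.
Second coordinate: -2, 4, 9, 15, 20 → 26 → 31 (alternating steps +6, +5, +6, +5, …).
So the next two tuples are {0; 26} and {12; 31}.

{0; 26}, {12; 31}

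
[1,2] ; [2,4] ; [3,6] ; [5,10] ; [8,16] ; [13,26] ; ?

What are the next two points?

[21,42], [34,68]

First value: 1, 2, 3, 5, 8, 13 → 21 → 34 (each term is the sum of the two before it).
Second value: always 2 × the first value, so 2, 4, 6, 10, 16, 26 → 42 → 68.
Putting the parts together: [21,42] and then [34,68].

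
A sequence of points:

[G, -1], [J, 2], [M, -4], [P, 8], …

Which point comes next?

[S, -16]

Letter: G, J, M, P → S (letters move forward 3 places in the alphabet).
Second slot: ×(-2) each step, so -1, 2, -4, 8 → -16.
Combining the parts gives [S, -16].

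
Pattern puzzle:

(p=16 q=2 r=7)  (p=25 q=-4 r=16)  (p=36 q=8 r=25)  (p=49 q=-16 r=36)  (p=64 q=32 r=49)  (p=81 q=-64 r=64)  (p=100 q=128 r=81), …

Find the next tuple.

(p=121 q=-256 r=100)

For the p, perfect squares: 4², 5², 6², …: 16, 25, 36, 49, 64, 81, 100 → 121.
Q goes 2, -4, 8, -16, 32, -64, 128 → -256 (×(-2) each step).
R — always the previous value of the p: 7, 16, 25, 36, 49, 64, 81 → 100.
So the next tuple is (p=121 q=-256 r=100).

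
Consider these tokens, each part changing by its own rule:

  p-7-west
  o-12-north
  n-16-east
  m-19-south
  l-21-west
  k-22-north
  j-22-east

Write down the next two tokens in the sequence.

i-21-south, h-19-west

Letter: p, o, n, m, l, k, j → i → h (letters move back 1 place in the alphabet).
Second component — differences are 5, 4, 3, … (decreasing by 1 each time): 7, 12, 16, 19, 21, 22, 22 → 21 → 19.
Direction: west, north, east, south, west, north, east → south → west (repeats west → north → east → south).
So the next two tokens are i-21-south and h-19-west.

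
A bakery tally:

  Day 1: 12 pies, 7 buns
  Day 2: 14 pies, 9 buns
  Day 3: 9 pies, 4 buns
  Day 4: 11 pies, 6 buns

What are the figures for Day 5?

6 pies, 1 buns

Pies: 12, 14, 9, 11 → 6 (alternating steps +2, −5, +2, −5, …).
Buns: always 5 less than the pies, so 7, 9, 4, 6 → 1.
So the next line is 6 pies, 1 buns.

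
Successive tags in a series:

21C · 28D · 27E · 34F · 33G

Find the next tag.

First component: alternating steps +7, −1, +7, −1, …, so 21, 28, 27, 34, 33 → 40.
Letter: C, D, E, F, G → H (letters move forward 1 place in the alphabet).
Putting it together: 40H.

40H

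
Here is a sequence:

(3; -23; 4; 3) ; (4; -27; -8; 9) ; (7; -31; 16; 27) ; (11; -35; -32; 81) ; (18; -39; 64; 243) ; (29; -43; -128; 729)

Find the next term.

For the first component, each term is the sum of the two before it: 3, 4, 7, 11, 18, 29 → 47.
Second component goes -23, -27, -31, -35, -39, -43 → -47 (−4 each step).
Third component goes 4, -8, 16, -32, 64, -128 → 256 (×(-2) each step).
Fourth component: ×3 each step, so 3, 9, 27, 81, 243, 729 → 2187.
Combining the parts gives (47; -47; 256; 2187).

(47; -47; 256; 2187)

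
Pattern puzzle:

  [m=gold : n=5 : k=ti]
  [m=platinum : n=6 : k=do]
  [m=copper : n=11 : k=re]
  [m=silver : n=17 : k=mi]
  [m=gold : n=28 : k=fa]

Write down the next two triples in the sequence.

M goes gold, platinum, copper, silver, gold → platinum → copper (repeats gold → platinum → copper → silver).
N: each term is the sum of the two before it, so 5, 6, 11, 17, 28 → 45 → 73.
K — runs through the solfège scale do→ti: ti, do, re, mi, fa → sol → la.
So the next two triples are [m=platinum : n=45 : k=sol] and [m=copper : n=73 : k=la].

[m=platinum : n=45 : k=sol], [m=copper : n=73 : k=la]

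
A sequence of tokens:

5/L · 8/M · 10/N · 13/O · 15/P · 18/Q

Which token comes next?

20/R

First component: 5, 8, 10, 13, 15, 18 → 20 (alternating steps +3, +2, +3, +2, …).
For the letter, letters move forward 1 place in the alphabet: L, M, N, O, P, Q → R.
Combining the parts gives 20/R.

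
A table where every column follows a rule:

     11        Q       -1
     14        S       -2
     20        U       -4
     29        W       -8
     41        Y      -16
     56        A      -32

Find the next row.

First component: 11, 14, 20, 29, 41, 56 → 74 (differences are 3, 6, 9, … (increasing by 3 each time)).
Letter: letters move forward 2 places in the alphabet, wrapping Z→A, so Q, S, U, W, Y, A → C.
Third component: ×2 each step; -1, -2, -4, -8, -16, -32 → -64.
Combining the parts gives 74  C  -64.

74  C  -64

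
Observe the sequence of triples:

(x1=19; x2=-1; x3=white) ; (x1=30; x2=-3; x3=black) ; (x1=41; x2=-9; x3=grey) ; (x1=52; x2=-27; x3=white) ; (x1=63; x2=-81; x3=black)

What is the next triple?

(x1=74; x2=-243; x3=grey)

X1: 19, 30, 41, 52, 63 → 74 (+11 each step).
X2: ×3 each step, so -1, -3, -9, -27, -81 → -243.
X3: white, black, grey, white, black → grey (repeats white → black → grey).
Putting it together: (x1=74; x2=-243; x3=grey).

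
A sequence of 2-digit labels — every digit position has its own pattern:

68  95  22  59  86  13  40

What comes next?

First digit goes 6, 9, 2, 5, 8, 1, 4 → 7 (+3 each step, mod 10).
Second digit: −3 each step, mod 10, so 8, 5, 2, 9, 6, 3, 0 → 7.
Putting it together: 77.

77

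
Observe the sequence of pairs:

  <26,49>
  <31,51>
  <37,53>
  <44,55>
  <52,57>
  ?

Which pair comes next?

First entry: 26, 31, 37, 44, 52 → 61 (differences are 5, 6, 7, … (increasing by 1 each time)).
Second entry — +2 each step: 49, 51, 53, 55, 57 → 59.
Combining the parts gives <61,59>.

<61,59>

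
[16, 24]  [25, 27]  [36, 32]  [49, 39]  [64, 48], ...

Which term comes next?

[81, 59]

First value goes 16, 25, 36, 49, 64 → 81 (perfect squares: 4², 5², 6², …).
Second value: differences are 3, 5, 7, … (increasing by 2 each time), so 24, 27, 32, 39, 48 → 59.
Putting it together: [81, 59].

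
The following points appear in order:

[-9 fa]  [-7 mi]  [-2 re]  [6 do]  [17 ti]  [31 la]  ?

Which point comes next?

[48 sol]

First value: -9, -7, -2, 6, 17, 31 → 48 (differences are 2, 5, 8, … (increasing by 3 each time)).
Note — runs backward through the solfège scale do→ti: fa, mi, re, do, ti, la → sol.
Putting it together: [48 sol].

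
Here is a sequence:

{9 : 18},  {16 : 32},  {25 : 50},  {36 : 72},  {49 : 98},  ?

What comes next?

First coordinate: 9, 16, 25, 36, 49 → 64 (perfect squares: 3², 4², 5², …).
Second coordinate — always 2 × the first coordinate: 18, 32, 50, 72, 98 → 128.
Combining the parts gives {64 : 128}.

{64 : 128}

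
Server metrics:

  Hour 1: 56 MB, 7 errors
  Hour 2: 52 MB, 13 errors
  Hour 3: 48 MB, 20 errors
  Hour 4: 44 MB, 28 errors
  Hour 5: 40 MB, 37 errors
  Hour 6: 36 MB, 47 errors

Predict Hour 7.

32 MB, 58 errors

MB: 56, 52, 48, 44, 40, 36 → 32 (−4 each step).
Errors: differences are 6, 7, 8, … (increasing by 1 each time), so 7, 13, 20, 28, 37, 47 → 58.
Combining the parts gives 32 MB, 58 errors.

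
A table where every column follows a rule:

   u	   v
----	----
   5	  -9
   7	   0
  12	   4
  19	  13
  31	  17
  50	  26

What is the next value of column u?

Column u: each term is the sum of the two before it; 5, 7, 12, 19, 31, 50 → 81.
Column v: -9, 0, 4, 13, 17, 26 → 30 (alternating steps +9, +4, +9, +4, …).

81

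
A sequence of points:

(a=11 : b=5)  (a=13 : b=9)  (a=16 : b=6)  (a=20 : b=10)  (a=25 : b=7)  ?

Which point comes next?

A: differences are 2, 3, 4, … (increasing by 1 each time), so 11, 13, 16, 20, 25 → 31.
B: alternating steps +4, −3, +4, −3, …, so 5, 9, 6, 10, 7 → 11.
So the next point is (a=31 : b=11).

(a=31 : b=11)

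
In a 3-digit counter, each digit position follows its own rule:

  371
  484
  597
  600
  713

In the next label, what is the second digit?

2

First digit: +1 each step, mod 10; 3, 4, 5, 6, 7 → 8.
Second digit goes 7, 8, 9, 0, 1 → 2 (+1 each step, mod 10).
For the third digit, +3 each step, mod 10: 1, 4, 7, 0, 3 → 6.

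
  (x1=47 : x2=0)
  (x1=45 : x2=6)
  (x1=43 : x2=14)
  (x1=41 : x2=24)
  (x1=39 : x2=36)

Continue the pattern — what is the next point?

(x1=37 : x2=50)

X1: −2 each step, so 47, 45, 43, 41, 39 → 37.
X2 goes 0, 6, 14, 24, 36 → 50 (differences are 6, 8, 10, … (increasing by 2 each time)).
So the next point is (x1=37 : x2=50).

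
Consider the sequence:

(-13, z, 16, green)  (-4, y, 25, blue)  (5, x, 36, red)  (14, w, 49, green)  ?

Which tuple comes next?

First entry goes -13, -4, 5, 14 → 23 (+9 each step).
Letter — letters move back 1 place in the alphabet: z, y, x, w → v.
Third entry: perfect squares: 4², 5², 6², …, so 16, 25, 36, 49 → 64.
Colour goes green, blue, red, green → blue (repeats green → blue → red).
Combining the parts gives (23, v, 64, blue).

(23, v, 64, blue)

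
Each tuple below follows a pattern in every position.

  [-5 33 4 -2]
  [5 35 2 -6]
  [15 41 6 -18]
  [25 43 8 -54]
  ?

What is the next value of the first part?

For the first part, +10 each step: -5, 5, 15, 25 → 35.

35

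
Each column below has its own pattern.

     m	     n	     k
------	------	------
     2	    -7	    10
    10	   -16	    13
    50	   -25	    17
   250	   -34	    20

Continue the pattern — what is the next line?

1250  -43  24

Column m: ×5 each step; 2, 10, 50, 250 → 1250.
Column n — −9 each step: -7, -16, -25, -34 → -43.
Column k: 10, 13, 17, 20 → 24 (alternating steps +3, +4, +3, +4, …).
Putting it together: 1250  -43  24.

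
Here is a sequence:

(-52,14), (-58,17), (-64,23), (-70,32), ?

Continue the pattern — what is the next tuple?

(-76,44)

For the first coordinate, −6 each step: -52, -58, -64, -70 → -76.
Second coordinate: differences are 3, 6, 9, … (increasing by 3 each time), so 14, 17, 23, 32 → 44.
So the next tuple is (-76,44).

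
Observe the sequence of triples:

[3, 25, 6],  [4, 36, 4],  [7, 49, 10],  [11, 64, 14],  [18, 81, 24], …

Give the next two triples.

First slot: each term is the sum of the two before it; 3, 4, 7, 11, 18 → 29 → 47.
Second slot: 25, 36, 49, 64, 81 → 100 → 121 (perfect squares: 5², 6², 7², …).
Third slot: each term is the sum of the two before it, so 6, 4, 10, 14, 24 → 38 → 62.
Putting the parts together: [29, 100, 38] and then [47, 121, 62].

[29, 100, 38], [47, 121, 62]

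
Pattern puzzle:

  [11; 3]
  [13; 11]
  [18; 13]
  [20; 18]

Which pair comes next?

First part: alternating steps +2, +5, +2, +5, …; 11, 13, 18, 20 → 25.
Second part: 3, 11, 13, 18 → 20 (always the previous value of the first part).
So the next pair is [25; 20].

[25; 20]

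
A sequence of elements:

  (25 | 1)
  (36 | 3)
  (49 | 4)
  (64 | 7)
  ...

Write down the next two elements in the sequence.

First part: 25, 36, 49, 64 → 81 → 100 (perfect squares: 5², 6², 7², …).
Second part: 1, 3, 4, 7 → 11 → 18 (each term is the sum of the two before it).
Putting the parts together: (81 | 11) and then (100 | 18).

(81 | 11), (100 | 18)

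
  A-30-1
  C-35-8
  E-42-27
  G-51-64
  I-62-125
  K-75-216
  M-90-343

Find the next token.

Letter goes A, C, E, G, I, K, M → O (letters move forward 2 places in the alphabet).
Second component: differences are 5, 7, 9, … (increasing by 2 each time), so 30, 35, 42, 51, 62, 75, 90 → 107.
Third component goes 1, 8, 27, 64, 125, 216, 343 → 512 (perfect cubes: 1³, 2³, 3³, …).
So the next token is O-107-512.

O-107-512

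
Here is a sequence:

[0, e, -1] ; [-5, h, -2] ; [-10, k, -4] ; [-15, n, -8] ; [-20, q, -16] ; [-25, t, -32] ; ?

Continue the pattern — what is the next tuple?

First coordinate: 0, -5, -10, -15, -20, -25 → -30 (−5 each step).
Letter: e, h, k, n, q, t → w (letters move forward 3 places in the alphabet).
Third coordinate goes -1, -2, -4, -8, -16, -32 → -64 (×2 each step).
So the next tuple is [-30, w, -64].

[-30, w, -64]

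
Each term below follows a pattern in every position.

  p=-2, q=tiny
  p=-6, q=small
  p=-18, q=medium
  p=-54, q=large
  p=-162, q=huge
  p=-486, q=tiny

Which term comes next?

P goes -2, -6, -18, -54, -162, -486 → -1458 (×3 each step).
Q: tiny, small, medium, large, huge, tiny → small (repeats tiny → small → medium → large → huge).
Putting it together: p=-1458, q=small.

p=-1458, q=small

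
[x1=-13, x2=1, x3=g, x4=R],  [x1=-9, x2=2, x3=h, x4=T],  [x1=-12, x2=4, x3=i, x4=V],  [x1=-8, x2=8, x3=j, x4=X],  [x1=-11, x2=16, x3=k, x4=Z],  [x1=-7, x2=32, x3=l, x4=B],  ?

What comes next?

For the x1, alternating steps +4, −3, +4, −3, …: -13, -9, -12, -8, -11, -7 → -10.
X2: 1, 2, 4, 8, 16, 32 → 64 (×2 each step).
X3: letters move forward 1 place in the alphabet, so g, h, i, j, k, l → m.
X4: letters move forward 2 places in the alphabet, wrapping Z→A, so R, T, V, X, Z, B → D.
So the next element is [x1=-10, x2=64, x3=m, x4=D].

[x1=-10, x2=64, x3=m, x4=D]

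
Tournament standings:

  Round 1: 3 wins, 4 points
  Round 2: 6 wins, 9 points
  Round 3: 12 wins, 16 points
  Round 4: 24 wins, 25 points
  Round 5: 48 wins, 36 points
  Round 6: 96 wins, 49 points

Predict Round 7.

Wins: ×2 each step; 3, 6, 12, 24, 48, 96 → 192.
Points goes 4, 9, 16, 25, 36, 49 → 64 (perfect squares: 2², 3², 4², …).
So the next row is 192 wins, 64 points.

192 wins, 64 points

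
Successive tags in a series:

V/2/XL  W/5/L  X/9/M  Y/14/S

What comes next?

Letter: V, W, X, Y → Z (letters move forward 1 place in the alphabet).
Second component: 2, 5, 9, 14 → 20 (differences are 3, 4, 5, … (increasing by 1 each time)).
Size: runs backward through clothing sizes XS→XL, so XL, L, M, S → XS.
So the next tag is Z/20/XS.

Z/20/XS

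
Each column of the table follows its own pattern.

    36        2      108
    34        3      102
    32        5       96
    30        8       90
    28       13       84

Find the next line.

First component — −2 each step: 36, 34, 32, 30, 28 → 26.
Second component: each term is the sum of the two before it, so 2, 3, 5, 8, 13 → 21.
For the third component, always 3 × the first component: 108, 102, 96, 90, 84 → 78.
So the next line is 26  21  78.

26  21  78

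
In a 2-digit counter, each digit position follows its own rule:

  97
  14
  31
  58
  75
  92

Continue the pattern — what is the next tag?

19

First digit goes 9, 1, 3, 5, 7, 9 → 1 (+2 each step, mod 10).
For the second digit, −3 each step, mod 10: 7, 4, 1, 8, 5, 2 → 9.
So the next tag is 19.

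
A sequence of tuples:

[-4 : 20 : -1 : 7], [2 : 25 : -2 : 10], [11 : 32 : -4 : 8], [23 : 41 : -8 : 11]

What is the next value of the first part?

First part: differences are 6, 9, 12, … (increasing by 3 each time); -4, 2, 11, 23 → 38.

38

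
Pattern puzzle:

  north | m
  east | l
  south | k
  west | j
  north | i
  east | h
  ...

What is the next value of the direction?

Direction goes north, east, south, west, north, east → south (repeats north → east → south → west).
Letter: letters move back 1 place in the alphabet, so m, l, k, j, i, h → g.

south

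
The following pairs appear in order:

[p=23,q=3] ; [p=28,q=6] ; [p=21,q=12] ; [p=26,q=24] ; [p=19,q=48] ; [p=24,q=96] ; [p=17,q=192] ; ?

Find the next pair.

[p=22,q=384]

For the p, alternating steps +5, −7, +5, −7, …: 23, 28, 21, 26, 19, 24, 17 → 22.
For the q, ×2 each step: 3, 6, 12, 24, 48, 96, 192 → 384.
So the next pair is [p=22,q=384].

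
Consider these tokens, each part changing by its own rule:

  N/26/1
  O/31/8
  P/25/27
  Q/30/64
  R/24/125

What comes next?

Letter: letters move forward 1 place in the alphabet, so N, O, P, Q, R → S.
Second component: alternating steps +5, −6, +5, −6, …; 26, 31, 25, 30, 24 → 29.
Third component: perfect cubes: 1³, 2³, 3³, …, so 1, 8, 27, 64, 125 → 216.
Combining the parts gives S/29/216.

S/29/216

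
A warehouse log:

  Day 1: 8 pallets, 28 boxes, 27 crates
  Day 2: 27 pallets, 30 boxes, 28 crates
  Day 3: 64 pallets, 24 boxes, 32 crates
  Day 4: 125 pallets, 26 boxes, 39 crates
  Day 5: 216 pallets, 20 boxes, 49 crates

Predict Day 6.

343 pallets, 22 boxes, 62 crates

For the pallets, perfect cubes: 2³, 3³, 4³, …: 8, 27, 64, 125, 216 → 343.
Boxes: alternating steps +2, −6, +2, −6, …, so 28, 30, 24, 26, 20 → 22.
Crates goes 27, 28, 32, 39, 49 → 62 (differences are 1, 4, 7, … (increasing by 3 each time)).
Combining the parts gives 343 pallets, 22 boxes, 62 crates.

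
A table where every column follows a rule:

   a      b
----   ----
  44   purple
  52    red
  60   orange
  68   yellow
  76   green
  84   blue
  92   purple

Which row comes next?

100  red

Column a: +8 each step, so 44, 52, 60, 68, 76, 84, 92 → 100.
Column b goes purple, red, orange, yellow, green, blue, purple → red (repeats purple → red → orange → yellow → green → blue).
Putting it together: 100  red.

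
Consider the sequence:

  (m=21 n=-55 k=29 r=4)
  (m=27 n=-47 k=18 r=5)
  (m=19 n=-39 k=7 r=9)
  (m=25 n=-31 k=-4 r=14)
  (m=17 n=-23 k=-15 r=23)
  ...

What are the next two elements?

(m=23 n=-15 k=-26 r=37), (m=15 n=-7 k=-37 r=60)

M goes 21, 27, 19, 25, 17 → 23 → 15 (alternating steps +6, −8, +6, −8, …).
N goes -55, -47, -39, -31, -23 → -15 → -7 (+8 each step).
K: 29, 18, 7, -4, -15 → -26 → -37 (−11 each step).
R goes 4, 5, 9, 14, 23 → 37 → 60 (each term is the sum of the two before it).
Putting the parts together: (m=23 n=-15 k=-26 r=37) and then (m=15 n=-7 k=-37 r=60).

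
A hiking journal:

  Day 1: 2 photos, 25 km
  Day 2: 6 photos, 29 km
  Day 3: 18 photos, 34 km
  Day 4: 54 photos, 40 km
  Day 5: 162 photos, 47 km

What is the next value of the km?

Photos: ×3 each step, so 2, 6, 18, 54, 162 → 486.
Km goes 25, 29, 34, 40, 47 → 55 (differences are 4, 5, 6, … (increasing by 1 each time)).

55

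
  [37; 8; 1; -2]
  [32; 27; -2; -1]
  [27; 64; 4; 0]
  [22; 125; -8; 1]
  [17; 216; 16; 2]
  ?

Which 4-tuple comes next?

[12; 343; -32; 3]

First value goes 37, 32, 27, 22, 17 → 12 (−5 each step).
Second value: 8, 27, 64, 125, 216 → 343 (perfect cubes: 2³, 3³, 4³, …).
For the third value, ×(-2) each step: 1, -2, 4, -8, 16 → -32.
Fourth value goes -2, -1, 0, 1, 2 → 3 (+1 each step).
Combining the parts gives [12; 343; -32; 3].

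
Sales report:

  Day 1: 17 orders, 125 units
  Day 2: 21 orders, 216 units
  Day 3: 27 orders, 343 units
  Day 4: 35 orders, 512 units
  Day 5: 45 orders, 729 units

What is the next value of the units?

1000

Orders — differences are 4, 6, 8, … (increasing by 2 each time): 17, 21, 27, 35, 45 → 57.
Units: perfect cubes: 5³, 6³, 7³, …; 125, 216, 343, 512, 729 → 1000.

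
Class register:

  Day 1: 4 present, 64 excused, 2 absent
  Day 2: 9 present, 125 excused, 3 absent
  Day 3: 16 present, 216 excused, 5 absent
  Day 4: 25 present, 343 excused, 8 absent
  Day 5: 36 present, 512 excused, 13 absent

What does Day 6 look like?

49 present, 729 excused, 21 absent

Present — perfect squares: 2², 3², 4², …: 4, 9, 16, 25, 36 → 49.
For the excused, perfect cubes: 4³, 5³, 6³, …: 64, 125, 216, 343, 512 → 729.
For the absent, each term is the sum of the two before it: 2, 3, 5, 8, 13 → 21.
Putting it together: 49 present, 729 excused, 21 absent.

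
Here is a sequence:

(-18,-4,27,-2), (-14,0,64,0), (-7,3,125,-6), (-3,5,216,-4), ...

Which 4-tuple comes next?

First value: alternating steps +4, +7, +4, +7, …; -18, -14, -7, -3 → 4.
Second value: -4, 0, 3, 5 → 6 (differences are 4, 3, 2, … (decreasing by 1 each time)).
For the third value, perfect cubes: 3³, 4³, 5³, …: 27, 64, 125, 216 → 343.
For the fourth value, alternating steps +2, −6, +2, −6, …: -2, 0, -6, -4 → -10.
Combining the parts gives (4,6,343,-10).

(4,6,343,-10)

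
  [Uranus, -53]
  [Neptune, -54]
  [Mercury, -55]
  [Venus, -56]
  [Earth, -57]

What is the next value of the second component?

-58

Planet goes Uranus, Neptune, Mercury, Venus, Earth → Mars (runs through the planets Mercury→Neptune).
Second component: −1 each step; -53, -54, -55, -56, -57 → -58.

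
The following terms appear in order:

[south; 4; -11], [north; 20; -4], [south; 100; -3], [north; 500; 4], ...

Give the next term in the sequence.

Direction: alternates south ↔ north, so south, north, south, north → south.
Second part: ×5 each step, so 4, 20, 100, 500 → 2500.
Third part: -11, -4, -3, 4 → 5 (alternating steps +7, +1, +7, +1, …).
Putting it together: [south; 2500; 5].

[south; 2500; 5]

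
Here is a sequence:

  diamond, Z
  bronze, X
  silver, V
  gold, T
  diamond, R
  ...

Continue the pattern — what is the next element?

Rank: repeats diamond → bronze → silver → gold, so diamond, bronze, silver, gold, diamond → bronze.
Letter — letters move back 2 places in the alphabet: Z, X, V, T, R → P.
Putting it together: bronze, P.

bronze, P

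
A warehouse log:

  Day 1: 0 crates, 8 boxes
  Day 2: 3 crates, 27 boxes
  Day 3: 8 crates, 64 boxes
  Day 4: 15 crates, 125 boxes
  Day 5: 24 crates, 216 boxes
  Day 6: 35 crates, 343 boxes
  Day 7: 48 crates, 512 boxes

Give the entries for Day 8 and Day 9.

63 crates, 729 boxes; 80 crates, 1000 boxes

For the crates, differences are 3, 5, 7, … (increasing by 2 each time): 0, 3, 8, 15, 24, 35, 48 → 63 → 80.
Boxes: perfect cubes: 2³, 3³, 4³, …, so 8, 27, 64, 125, 216, 343, 512 → 729 → 1000.
Putting the parts together: 63 crates, 729 boxes and then 80 crates, 1000 boxes.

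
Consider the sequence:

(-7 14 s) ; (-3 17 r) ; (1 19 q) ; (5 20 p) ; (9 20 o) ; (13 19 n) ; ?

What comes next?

(17 17 m)

First part goes -7, -3, 1, 5, 9, 13 → 17 (+4 each step).
For the second part, differences are 3, 2, 1, … (decreasing by 1 each time): 14, 17, 19, 20, 20, 19 → 17.
Letter goes s, r, q, p, o, n → m (letters move back 1 place in the alphabet).
Putting it together: (17 17 m).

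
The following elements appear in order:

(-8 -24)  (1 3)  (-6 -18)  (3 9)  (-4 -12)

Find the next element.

(5 15)

First coordinate: alternating steps +9, −7, +9, −7, …; -8, 1, -6, 3, -4 → 5.
Second coordinate — always 3 × the first coordinate: -24, 3, -18, 9, -12 → 15.
Combining the parts gives (5 15).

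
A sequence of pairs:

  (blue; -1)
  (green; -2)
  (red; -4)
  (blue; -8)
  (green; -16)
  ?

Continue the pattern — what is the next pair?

(red; -32)

Colour: repeats blue → green → red, so blue, green, red, blue, green → red.
Second slot goes -1, -2, -4, -8, -16 → -32 (×2 each step).
So the next pair is (red; -32).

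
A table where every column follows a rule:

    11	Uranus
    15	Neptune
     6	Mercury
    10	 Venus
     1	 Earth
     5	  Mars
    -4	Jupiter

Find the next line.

0  Saturn

First component — alternating steps +4, −9, +4, −9, …: 11, 15, 6, 10, 1, 5, -4 → 0.
Planet — runs through the planets Mercury→Neptune: Uranus, Neptune, Mercury, Venus, Earth, Mars, Jupiter → Saturn.
So the next line is 0  Saturn.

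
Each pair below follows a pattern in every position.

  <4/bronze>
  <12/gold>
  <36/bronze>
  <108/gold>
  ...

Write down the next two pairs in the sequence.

<324/bronze>, <972/gold>

First coordinate: 4, 12, 36, 108 → 324 → 972 (×3 each step).
Rank: alternates bronze ↔ gold; bronze, gold, bronze, gold → bronze → gold.
So the next two pairs are <324/bronze> and <972/gold>.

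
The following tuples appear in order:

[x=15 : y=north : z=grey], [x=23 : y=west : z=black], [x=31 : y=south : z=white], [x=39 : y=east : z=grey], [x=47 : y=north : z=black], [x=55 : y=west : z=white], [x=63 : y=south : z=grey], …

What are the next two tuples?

[x=71 : y=east : z=black], [x=79 : y=north : z=white]

X: +8 each step, so 15, 23, 31, 39, 47, 55, 63 → 71 → 79.
Y goes north, west, south, east, north, west, south → east → north (repeats north → west → south → east).
Z: grey, black, white, grey, black, white, grey → black → white (repeats grey → black → white).
Putting the parts together: [x=71 : y=east : z=black] and then [x=79 : y=north : z=white].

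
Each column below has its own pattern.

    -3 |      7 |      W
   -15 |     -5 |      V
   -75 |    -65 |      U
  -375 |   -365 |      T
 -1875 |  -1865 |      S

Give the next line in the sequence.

First component goes -3, -15, -75, -375, -1875 → -9375 (×5 each step).
Second component: always 10 more than the first component; 7, -5, -65, -365, -1865 → -9365.
Letter: letters move back 1 place in the alphabet, so W, V, U, T, S → R.
Combining the parts gives -9375  -9365  R.

-9375  -9365  R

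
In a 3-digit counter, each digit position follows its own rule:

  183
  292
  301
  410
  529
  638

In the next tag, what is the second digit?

Second digit: +1 each step, mod 10, so 8, 9, 0, 1, 2, 3 → 4.

4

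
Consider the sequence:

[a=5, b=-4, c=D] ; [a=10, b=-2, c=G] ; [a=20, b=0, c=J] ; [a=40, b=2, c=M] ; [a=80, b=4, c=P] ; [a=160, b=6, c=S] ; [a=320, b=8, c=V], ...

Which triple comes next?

[a=640, b=10, c=Y]

A: ×2 each step; 5, 10, 20, 40, 80, 160, 320 → 640.
B: -4, -2, 0, 2, 4, 6, 8 → 10 (+2 each step).
C: letters move forward 3 places in the alphabet, so D, G, J, M, P, S, V → Y.
Putting it together: [a=640, b=10, c=Y].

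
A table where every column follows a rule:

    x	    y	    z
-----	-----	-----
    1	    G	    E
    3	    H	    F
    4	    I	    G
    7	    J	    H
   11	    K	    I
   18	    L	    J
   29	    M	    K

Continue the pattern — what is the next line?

Column x: each term is the sum of the two before it; 1, 3, 4, 7, 11, 18, 29 → 47.
Column y: letters move forward 1 place in the alphabet; G, H, I, J, K, L, M → N.
Column z: letters move forward 1 place in the alphabet; E, F, G, H, I, J, K → L.
Combining the parts gives 47  N  L.

47  N  L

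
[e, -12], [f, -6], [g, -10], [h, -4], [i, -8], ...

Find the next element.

[j, -2]

For the letter, letters move forward 1 place in the alphabet: e, f, g, h, i → j.
Second component goes -12, -6, -10, -4, -8 → -2 (alternating steps +6, −4, +6, −4, …).
So the next element is [j, -2].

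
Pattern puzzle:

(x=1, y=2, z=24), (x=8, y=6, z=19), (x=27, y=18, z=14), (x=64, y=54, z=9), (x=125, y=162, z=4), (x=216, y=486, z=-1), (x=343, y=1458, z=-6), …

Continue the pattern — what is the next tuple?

X: perfect cubes: 1³, 2³, 3³, …; 1, 8, 27, 64, 125, 216, 343 → 512.
Y — ×3 each step: 2, 6, 18, 54, 162, 486, 1458 → 4374.
Z goes 24, 19, 14, 9, 4, -1, -6 → -11 (−5 each step).
So the next tuple is (x=512, y=4374, z=-11).

(x=512, y=4374, z=-11)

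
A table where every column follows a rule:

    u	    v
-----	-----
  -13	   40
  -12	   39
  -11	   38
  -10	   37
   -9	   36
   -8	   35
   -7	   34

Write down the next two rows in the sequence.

-6  33; -5  32

Column u goes -13, -12, -11, -10, -9, -8, -7 → -6 → -5 (+1 each step).
Column v: 40, 39, 38, 37, 36, 35, 34 → 33 → 32 (together with the column u always sums to 27).
Putting the parts together: -6  33 and then -5  32.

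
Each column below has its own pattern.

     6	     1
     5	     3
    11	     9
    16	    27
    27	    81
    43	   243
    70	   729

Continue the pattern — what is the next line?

First component: each term is the sum of the two before it; 6, 5, 11, 16, 27, 43, 70 → 113.
Second component goes 1, 3, 9, 27, 81, 243, 729 → 2187 (×3 each step).
Putting it together: 113  2187.

113  2187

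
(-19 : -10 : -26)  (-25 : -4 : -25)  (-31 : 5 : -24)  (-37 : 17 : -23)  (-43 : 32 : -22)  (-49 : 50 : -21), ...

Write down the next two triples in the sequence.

(-55 : 71 : -20), (-61 : 95 : -19)

First coordinate: -19, -25, -31, -37, -43, -49 → -55 → -61 (−6 each step).
Second coordinate: differences are 6, 9, 12, … (increasing by 3 each time), so -10, -4, 5, 17, 32, 50 → 71 → 95.
Third coordinate: -26, -25, -24, -23, -22, -21 → -20 → -19 (+1 each step).
So the next two triples are (-55 : 71 : -20) and (-61 : 95 : -19).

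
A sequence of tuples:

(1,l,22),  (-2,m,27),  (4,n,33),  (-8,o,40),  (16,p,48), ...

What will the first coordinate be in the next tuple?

-32

First coordinate: 1, -2, 4, -8, 16 → -32 (×(-2) each step).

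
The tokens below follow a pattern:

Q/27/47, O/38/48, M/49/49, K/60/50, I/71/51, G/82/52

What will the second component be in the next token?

Second component goes 27, 38, 49, 60, 71, 82 → 93 (+11 each step).

93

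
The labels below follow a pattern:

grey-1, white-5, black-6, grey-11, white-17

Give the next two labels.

For the shade, repeats grey → white → black: grey, white, black, grey, white → black → grey.
Second component: 1, 5, 6, 11, 17 → 28 → 45 (each term is the sum of the two before it).
Putting the parts together: black-28 and then grey-45.

black-28 then grey-45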